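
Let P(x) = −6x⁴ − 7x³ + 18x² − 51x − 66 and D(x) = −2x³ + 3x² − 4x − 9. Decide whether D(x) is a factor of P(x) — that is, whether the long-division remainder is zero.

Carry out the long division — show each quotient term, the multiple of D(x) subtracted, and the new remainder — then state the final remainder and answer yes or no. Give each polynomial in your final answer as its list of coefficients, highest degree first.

R = [6, 8, 6], so D(x) is not a factor of P(x). no

Step 1: lead(−6x⁴ − 7x³ + 18x² − 51x − 66) ÷ lead(D) = −6x⁴ ÷ −2x³ = 3x. Subtract (3x)·D = −6x⁴ + 9x³ − 12x² − 27x. Remainder: −16x³ + 30x² − 24x − 66.
Step 2: lead(−16x³ + 30x² − 24x − 66) ÷ lead(D) = −16x³ ÷ −2x³ = 8. Subtract (8)·D = −16x³ + 24x² − 32x − 72. Remainder: 6x² + 8x + 6.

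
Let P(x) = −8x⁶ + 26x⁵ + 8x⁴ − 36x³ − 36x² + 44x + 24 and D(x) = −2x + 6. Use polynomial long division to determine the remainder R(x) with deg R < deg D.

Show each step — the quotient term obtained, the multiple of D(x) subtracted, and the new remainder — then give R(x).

Step 1: lead(−8x⁶ + 26x⁵ + 8x⁴ − 36x³ − 36x² + 44x + 24) ÷ lead(D) = −8x⁶ ÷ −2x = 4x⁵. Subtract (4x⁵)·D = −8x⁶ + 24x⁵. Remainder: 2x⁵ + 8x⁴ − 36x³ − 36x² + 44x + 24.
Step 2: lead(2x⁵ + 8x⁴ − 36x³ − 36x² + 44x + 24) ÷ lead(D) = 2x⁵ ÷ −2x = −x⁴. Subtract (−x⁴)·D = 2x⁵ − 6x⁴. Remainder: 14x⁴ − 36x³ − 36x² + 44x + 24.
Step 3: lead(14x⁴ − 36x³ − 36x² + 44x + 24) ÷ lead(D) = 14x⁴ ÷ −2x = −7x³. Subtract (−7x³)·D = 14x⁴ − 42x³. Remainder: 6x³ − 36x² + 44x + 24.
Step 4: lead(6x³ − 36x² + 44x + 24) ÷ lead(D) = 6x³ ÷ −2x = −3x². Subtract (−3x²)·D = 6x³ − 18x². Remainder: −18x² + 44x + 24.
Step 5: lead(−18x² + 44x + 24) ÷ lead(D) = −18x² ÷ −2x = 9x. Subtract (9x)·D = −18x² + 54x. Remainder: −10x + 24.
Step 6: lead(−10x + 24) ÷ lead(D) = −10x ÷ −2x = 5. Subtract (5)·D = −10x + 30. Remainder: −6.

R(x) = −6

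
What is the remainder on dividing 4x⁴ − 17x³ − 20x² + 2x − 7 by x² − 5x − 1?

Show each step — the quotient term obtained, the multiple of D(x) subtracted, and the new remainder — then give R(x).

R(x) = −8

Step 1: lead(4x⁴ − 17x³ − 20x² + 2x − 7) ÷ lead(D) = 4x⁴ ÷ x² = 4x². Subtract (4x²)·D = 4x⁴ − 20x³ − 4x². Remainder: 3x³ − 16x² + 2x − 7.
Step 2: lead(3x³ − 16x² + 2x − 7) ÷ lead(D) = 3x³ ÷ x² = 3x. Subtract (3x)·D = 3x³ − 15x² − 3x. Remainder: −x² + 5x − 7.
Step 3: lead(−x² + 5x − 7) ÷ lead(D) = −x² ÷ x² = −1. Subtract (−1)·D = −x² + 5x + 1. Remainder: −8.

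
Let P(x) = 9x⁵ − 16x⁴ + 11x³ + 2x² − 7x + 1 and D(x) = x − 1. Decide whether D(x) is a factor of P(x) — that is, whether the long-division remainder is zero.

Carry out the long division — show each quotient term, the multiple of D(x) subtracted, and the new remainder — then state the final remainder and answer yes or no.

Step 1: lead(9x⁵ − 16x⁴ + 11x³ + 2x² − 7x + 1) ÷ lead(D) = 9x⁵ ÷ x = 9x⁴. Subtract (9x⁴)·D = 9x⁵ − 9x⁴. Remainder: −7x⁴ + 11x³ + 2x² − 7x + 1.
Step 2: lead(−7x⁴ + 11x³ + 2x² − 7x + 1) ÷ lead(D) = −7x⁴ ÷ x = −7x³. Subtract (−7x³)·D = −7x⁴ + 7x³. Remainder: 4x³ + 2x² − 7x + 1.
Step 3: lead(4x³ + 2x² − 7x + 1) ÷ lead(D) = 4x³ ÷ x = 4x². Subtract (4x²)·D = 4x³ − 4x². Remainder: 6x² − 7x + 1.
Step 4: lead(6x² − 7x + 1) ÷ lead(D) = 6x² ÷ x = 6x. Subtract (6x)·D = 6x² − 6x. Remainder: −x + 1.
Step 5: lead(−x + 1) ÷ lead(D) = −x ÷ x = −1. Subtract (−1)·D = −x + 1. Remainder: 0.

R(x) = 0, so D(x) is a factor of P(x). yes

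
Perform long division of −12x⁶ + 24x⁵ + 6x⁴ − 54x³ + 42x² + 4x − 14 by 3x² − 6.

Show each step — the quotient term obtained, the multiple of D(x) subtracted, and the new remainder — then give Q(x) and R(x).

Step 1: lead(−12x⁶ + 24x⁵ + 6x⁴ − 54x³ + 42x² + 4x − 14) ÷ lead(D) = −12x⁶ ÷ 3x² = −4x⁴. Subtract (−4x⁴)·D = −12x⁶ + 24x⁴. Remainder: 24x⁵ − 18x⁴ − 54x³ + 42x² + 4x − 14.
Step 2: lead(24x⁵ − 18x⁴ − 54x³ + 42x² + 4x − 14) ÷ lead(D) = 24x⁵ ÷ 3x² = 8x³. Subtract (8x³)·D = 24x⁵ − 48x³. Remainder: −18x⁴ − 6x³ + 42x² + 4x − 14.
Step 3: lead(−18x⁴ − 6x³ + 42x² + 4x − 14) ÷ lead(D) = −18x⁴ ÷ 3x² = −6x². Subtract (−6x²)·D = −18x⁴ + 36x². Remainder: −6x³ + 6x² + 4x − 14.
Step 4: lead(−6x³ + 6x² + 4x − 14) ÷ lead(D) = −6x³ ÷ 3x² = −2x. Subtract (−2x)·D = −6x³ + 12x. Remainder: 6x² − 8x − 14.
Step 5: lead(6x² − 8x − 14) ÷ lead(D) = 6x² ÷ 3x² = 2. Subtract (2)·D = 6x² − 12. Remainder: −8x − 2.

Q(x) = −4x⁴ + 8x³ − 6x² − 2x + 2; R(x) = −8x − 2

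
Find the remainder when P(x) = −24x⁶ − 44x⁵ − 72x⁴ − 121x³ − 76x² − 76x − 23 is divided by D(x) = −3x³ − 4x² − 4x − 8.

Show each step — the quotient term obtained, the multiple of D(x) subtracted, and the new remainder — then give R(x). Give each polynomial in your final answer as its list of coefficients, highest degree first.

R = [1]

Step 1: lead(−24x⁶ − 44x⁵ − 72x⁴ − 121x³ − 76x² − 76x − 23) ÷ lead(D) = −24x⁶ ÷ −3x³ = 8x³. Subtract (8x³)·D = −24x⁶ − 32x⁵ − 32x⁴ − 64x³. Remainder: −12x⁵ − 40x⁴ − 57x³ − 76x² − 76x − 23.
Step 2: lead(−12x⁵ − 40x⁴ − 57x³ − 76x² − 76x − 23) ÷ lead(D) = −12x⁵ ÷ −3x³ = 4x². Subtract (4x²)·D = −12x⁵ − 16x⁴ − 16x³ − 32x². Remainder: −24x⁴ − 41x³ − 44x² − 76x − 23.
Step 3: lead(−24x⁴ − 41x³ − 44x² − 76x − 23) ÷ lead(D) = −24x⁴ ÷ −3x³ = 8x. Subtract (8x)·D = −24x⁴ − 32x³ − 32x² − 64x. Remainder: −9x³ − 12x² − 12x − 23.
Step 4: lead(−9x³ − 12x² − 12x − 23) ÷ lead(D) = −9x³ ÷ −3x³ = 3. Subtract (3)·D = −9x³ − 12x² − 12x − 24. Remainder: 1.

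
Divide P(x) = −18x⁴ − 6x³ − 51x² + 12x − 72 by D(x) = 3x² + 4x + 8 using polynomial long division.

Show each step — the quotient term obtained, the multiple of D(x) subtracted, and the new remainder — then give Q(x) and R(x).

Q(x) = −6x² + 6x − 9; R(x) = 0

Step 1: lead(−18x⁴ − 6x³ − 51x² + 12x − 72) ÷ lead(D) = −18x⁴ ÷ 3x² = −6x². Subtract (−6x²)·D = −18x⁴ − 24x³ − 48x². Remainder: 18x³ − 3x² + 12x − 72.
Step 2: lead(18x³ − 3x² + 12x − 72) ÷ lead(D) = 18x³ ÷ 3x² = 6x. Subtract (6x)·D = 18x³ + 24x² + 48x. Remainder: −27x² − 36x − 72.
Step 3: lead(−27x² − 36x − 72) ÷ lead(D) = −27x² ÷ 3x² = −9. Subtract (−9)·D = −27x² − 36x − 72. Remainder: 0.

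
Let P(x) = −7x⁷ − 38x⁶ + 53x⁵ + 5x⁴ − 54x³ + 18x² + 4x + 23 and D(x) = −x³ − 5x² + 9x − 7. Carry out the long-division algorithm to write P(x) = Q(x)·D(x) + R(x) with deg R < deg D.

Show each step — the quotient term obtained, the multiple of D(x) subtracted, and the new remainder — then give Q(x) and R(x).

Q(x) = 7x⁴ + 3x³ − 5x² − 2x − 2; R(x) = −9x² + 8x + 9

Step 1: lead(−7x⁷ − 38x⁶ + 53x⁵ + 5x⁴ − 54x³ + 18x² + 4x + 23) ÷ lead(D) = −7x⁷ ÷ −x³ = 7x⁴. Subtract (7x⁴)·D = −7x⁷ − 35x⁶ + 63x⁵ − 49x⁴. Remainder: −3x⁶ − 10x⁵ + 54x⁴ − 54x³ + 18x² + 4x + 23.
Step 2: lead(−3x⁶ − 10x⁵ + 54x⁴ − 54x³ + 18x² + 4x + 23) ÷ lead(D) = −3x⁶ ÷ −x³ = 3x³. Subtract (3x³)·D = −3x⁶ − 15x⁵ + 27x⁴ − 21x³. Remainder: 5x⁵ + 27x⁴ − 33x³ + 18x² + 4x + 23.
Step 3: lead(5x⁵ + 27x⁴ − 33x³ + 18x² + 4x + 23) ÷ lead(D) = 5x⁵ ÷ −x³ = −5x². Subtract (−5x²)·D = 5x⁵ + 25x⁴ − 45x³ + 35x². Remainder: 2x⁴ + 12x³ − 17x² + 4x + 23.
Step 4: lead(2x⁴ + 12x³ − 17x² + 4x + 23) ÷ lead(D) = 2x⁴ ÷ −x³ = −2x. Subtract (−2x)·D = 2x⁴ + 10x³ − 18x² + 14x. Remainder: 2x³ + x² − 10x + 23.
Step 5: lead(2x³ + x² − 10x + 23) ÷ lead(D) = 2x³ ÷ −x³ = −2. Subtract (−2)·D = 2x³ + 10x² − 18x + 14. Remainder: −9x² + 8x + 9.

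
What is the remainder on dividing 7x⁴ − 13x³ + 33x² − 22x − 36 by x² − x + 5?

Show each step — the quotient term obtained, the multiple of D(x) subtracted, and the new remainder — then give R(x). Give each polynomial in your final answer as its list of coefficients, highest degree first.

Step 1: lead(7x⁴ − 13x³ + 33x² − 22x − 36) ÷ lead(D) = 7x⁴ ÷ x² = 7x². Subtract (7x²)·D = 7x⁴ − 7x³ + 35x². Remainder: −6x³ − 2x² − 22x − 36.
Step 2: lead(−6x³ − 2x² − 22x − 36) ÷ lead(D) = −6x³ ÷ x² = −6x. Subtract (−6x)·D = −6x³ + 6x² − 30x. Remainder: −8x² + 8x − 36.
Step 3: lead(−8x² + 8x − 36) ÷ lead(D) = −8x² ÷ x² = −8. Subtract (−8)·D = −8x² + 8x − 40. Remainder: 4.

R = [4]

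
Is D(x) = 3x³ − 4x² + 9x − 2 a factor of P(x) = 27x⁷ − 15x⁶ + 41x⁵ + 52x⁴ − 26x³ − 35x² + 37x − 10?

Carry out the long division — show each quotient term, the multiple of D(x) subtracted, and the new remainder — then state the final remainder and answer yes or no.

R(x) = −5x − 2, so D(x) is not a factor of P(x). no

Step 1: lead(27x⁷ − 15x⁶ + 41x⁵ + 52x⁴ − 26x³ − 35x² + 37x − 10) ÷ lead(D) = 27x⁷ ÷ 3x³ = 9x⁴. Subtract (9x⁴)·D = 27x⁷ − 36x⁶ + 81x⁵ − 18x⁴. Remainder: 21x⁶ − 40x⁵ + 70x⁴ − 26x³ − 35x² + 37x − 10.
Step 2: lead(21x⁶ − 40x⁵ + 70x⁴ − 26x³ − 35x² + 37x − 10) ÷ lead(D) = 21x⁶ ÷ 3x³ = 7x³. Subtract (7x³)·D = 21x⁶ − 28x⁵ + 63x⁴ − 14x³. Remainder: −12x⁵ + 7x⁴ − 12x³ − 35x² + 37x − 10.
Step 3: lead(−12x⁵ + 7x⁴ − 12x³ − 35x² + 37x − 10) ÷ lead(D) = −12x⁵ ÷ 3x³ = −4x². Subtract (−4x²)·D = −12x⁵ + 16x⁴ − 36x³ + 8x². Remainder: −9x⁴ + 24x³ − 43x² + 37x − 10.
Step 4: lead(−9x⁴ + 24x³ − 43x² + 37x − 10) ÷ lead(D) = −9x⁴ ÷ 3x³ = −3x. Subtract (−3x)·D = −9x⁴ + 12x³ − 27x² + 6x. Remainder: 12x³ − 16x² + 31x − 10.
Step 5: lead(12x³ − 16x² + 31x − 10) ÷ lead(D) = 12x³ ÷ 3x³ = 4. Subtract (4)·D = 12x³ − 16x² + 36x − 8. Remainder: −5x − 2.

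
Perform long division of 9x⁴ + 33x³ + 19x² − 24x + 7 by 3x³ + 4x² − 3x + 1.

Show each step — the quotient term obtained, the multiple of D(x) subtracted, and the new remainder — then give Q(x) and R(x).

Q(x) = 3x + 7; R(x) = −6x

Step 1: lead(9x⁴ + 33x³ + 19x² − 24x + 7) ÷ lead(D) = 9x⁴ ÷ 3x³ = 3x. Subtract (3x)·D = 9x⁴ + 12x³ − 9x² + 3x. Remainder: 21x³ + 28x² − 27x + 7.
Step 2: lead(21x³ + 28x² − 27x + 7) ÷ lead(D) = 21x³ ÷ 3x³ = 7. Subtract (7)·D = 21x³ + 28x² − 21x + 7. Remainder: −6x.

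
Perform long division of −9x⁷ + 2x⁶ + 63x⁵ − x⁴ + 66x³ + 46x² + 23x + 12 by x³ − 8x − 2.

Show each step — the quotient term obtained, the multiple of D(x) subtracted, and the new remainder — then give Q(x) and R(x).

Q(x) = −9x⁴ + 2x³ − 9x² − 3x − 2; R(x) = 4x² + x + 8

Step 1: lead(−9x⁷ + 2x⁶ + 63x⁵ − x⁴ + 66x³ + 46x² + 23x + 12) ÷ lead(D) = −9x⁷ ÷ x³ = −9x⁴. Subtract (−9x⁴)·D = −9x⁷ + 72x⁵ + 18x⁴. Remainder: 2x⁶ − 9x⁵ − 19x⁴ + 66x³ + 46x² + 23x + 12.
Step 2: lead(2x⁶ − 9x⁵ − 19x⁴ + 66x³ + 46x² + 23x + 12) ÷ lead(D) = 2x⁶ ÷ x³ = 2x³. Subtract (2x³)·D = 2x⁶ − 16x⁴ − 4x³. Remainder: −9x⁵ − 3x⁴ + 70x³ + 46x² + 23x + 12.
Step 3: lead(−9x⁵ − 3x⁴ + 70x³ + 46x² + 23x + 12) ÷ lead(D) = −9x⁵ ÷ x³ = −9x². Subtract (−9x²)·D = −9x⁵ + 72x³ + 18x². Remainder: −3x⁴ − 2x³ + 28x² + 23x + 12.
Step 4: lead(−3x⁴ − 2x³ + 28x² + 23x + 12) ÷ lead(D) = −3x⁴ ÷ x³ = −3x. Subtract (−3x)·D = −3x⁴ + 24x² + 6x. Remainder: −2x³ + 4x² + 17x + 12.
Step 5: lead(−2x³ + 4x² + 17x + 12) ÷ lead(D) = −2x³ ÷ x³ = −2. Subtract (−2)·D = −2x³ + 16x + 4. Remainder: 4x² + x + 8.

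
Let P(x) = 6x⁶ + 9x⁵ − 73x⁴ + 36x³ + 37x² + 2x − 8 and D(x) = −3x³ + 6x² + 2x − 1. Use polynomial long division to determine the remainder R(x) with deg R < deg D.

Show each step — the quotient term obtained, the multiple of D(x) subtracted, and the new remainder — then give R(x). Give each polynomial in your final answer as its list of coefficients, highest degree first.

R = [7, -6]

Step 1: lead(6x⁶ + 9x⁵ − 73x⁴ + 36x³ + 37x² + 2x − 8) ÷ lead(D) = 6x⁶ ÷ −3x³ = −2x³. Subtract (−2x³)·D = 6x⁶ − 12x⁵ − 4x⁴ + 2x³. Remainder: 21x⁵ − 69x⁴ + 34x³ + 37x² + 2x − 8.
Step 2: lead(21x⁵ − 69x⁴ + 34x³ + 37x² + 2x − 8) ÷ lead(D) = 21x⁵ ÷ −3x³ = −7x². Subtract (−7x²)·D = 21x⁵ − 42x⁴ − 14x³ + 7x². Remainder: −27x⁴ + 48x³ + 30x² + 2x − 8.
Step 3: lead(−27x⁴ + 48x³ + 30x² + 2x − 8) ÷ lead(D) = −27x⁴ ÷ −3x³ = 9x. Subtract (9x)·D = −27x⁴ + 54x³ + 18x² − 9x. Remainder: −6x³ + 12x² + 11x − 8.
Step 4: lead(−6x³ + 12x² + 11x − 8) ÷ lead(D) = −6x³ ÷ −3x³ = 2. Subtract (2)·D = −6x³ + 12x² + 4x − 2. Remainder: 7x − 6.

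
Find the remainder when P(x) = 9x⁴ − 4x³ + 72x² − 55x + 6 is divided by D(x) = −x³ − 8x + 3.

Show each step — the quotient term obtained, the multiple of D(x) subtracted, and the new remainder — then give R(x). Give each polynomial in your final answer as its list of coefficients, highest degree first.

R = [4, -6]

Step 1: lead(9x⁴ − 4x³ + 72x² − 55x + 6) ÷ lead(D) = 9x⁴ ÷ −x³ = −9x. Subtract (−9x)·D = 9x⁴ + 72x² − 27x. Remainder: −4x³ − 28x + 6.
Step 2: lead(−4x³ − 28x + 6) ÷ lead(D) = −4x³ ÷ −x³ = 4. Subtract (4)·D = −4x³ − 32x + 12. Remainder: 4x − 6.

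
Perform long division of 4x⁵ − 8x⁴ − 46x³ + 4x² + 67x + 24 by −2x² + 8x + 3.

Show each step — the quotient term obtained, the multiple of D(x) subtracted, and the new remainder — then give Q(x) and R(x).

Step 1: lead(4x⁵ − 8x⁴ − 46x³ + 4x² + 67x + 24) ÷ lead(D) = 4x⁵ ÷ −2x² = −2x³. Subtract (−2x³)·D = 4x⁵ − 16x⁴ − 6x³. Remainder: 8x⁴ − 40x³ + 4x² + 67x + 24.
Step 2: lead(8x⁴ − 40x³ + 4x² + 67x + 24) ÷ lead(D) = 8x⁴ ÷ −2x² = −4x². Subtract (−4x²)·D = 8x⁴ − 32x³ − 12x². Remainder: −8x³ + 16x² + 67x + 24.
Step 3: lead(−8x³ + 16x² + 67x + 24) ÷ lead(D) = −8x³ ÷ −2x² = 4x. Subtract (4x)·D = −8x³ + 32x² + 12x. Remainder: −16x² + 55x + 24.
Step 4: lead(−16x² + 55x + 24) ÷ lead(D) = −16x² ÷ −2x² = 8. Subtract (8)·D = −16x² + 64x + 24. Remainder: −9x.

Q(x) = −2x³ − 4x² + 4x + 8; R(x) = −9x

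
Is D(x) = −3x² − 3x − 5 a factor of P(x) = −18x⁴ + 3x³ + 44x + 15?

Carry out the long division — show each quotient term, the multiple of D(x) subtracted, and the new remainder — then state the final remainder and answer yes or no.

Step 1: lead(−18x⁴ + 3x³ + 44x + 15) ÷ lead(D) = −18x⁴ ÷ −3x² = 6x². Subtract (6x²)·D = −18x⁴ − 18x³ − 30x². Remainder: 21x³ + 30x² + 44x + 15.
Step 2: lead(21x³ + 30x² + 44x + 15) ÷ lead(D) = 21x³ ÷ −3x² = −7x. Subtract (−7x)·D = 21x³ + 21x² + 35x. Remainder: 9x² + 9x + 15.
Step 3: lead(9x² + 9x + 15) ÷ lead(D) = 9x² ÷ −3x² = −3. Subtract (−3)·D = 9x² + 9x + 15. Remainder: 0.

R(x) = 0, so D(x) is a factor of P(x). yes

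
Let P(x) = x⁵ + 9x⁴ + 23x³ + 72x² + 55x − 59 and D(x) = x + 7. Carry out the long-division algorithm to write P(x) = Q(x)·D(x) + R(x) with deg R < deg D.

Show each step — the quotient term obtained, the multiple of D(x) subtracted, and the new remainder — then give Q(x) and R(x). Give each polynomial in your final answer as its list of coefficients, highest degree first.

Step 1: lead(x⁵ + 9x⁴ + 23x³ + 72x² + 55x − 59) ÷ lead(D) = x⁵ ÷ x = x⁴. Subtract (x⁴)·D = x⁵ + 7x⁴. Remainder: 2x⁴ + 23x³ + 72x² + 55x − 59.
Step 2: lead(2x⁴ + 23x³ + 72x² + 55x − 59) ÷ lead(D) = 2x⁴ ÷ x = 2x³. Subtract (2x³)·D = 2x⁴ + 14x³. Remainder: 9x³ + 72x² + 55x − 59.
Step 3: lead(9x³ + 72x² + 55x − 59) ÷ lead(D) = 9x³ ÷ x = 9x². Subtract (9x²)·D = 9x³ + 63x². Remainder: 9x² + 55x − 59.
Step 4: lead(9x² + 55x − 59) ÷ lead(D) = 9x² ÷ x = 9x. Subtract (9x)·D = 9x² + 63x. Remainder: −8x − 59.
Step 5: lead(−8x − 59) ÷ lead(D) = −8x ÷ x = −8. Subtract (−8)·D = −8x − 56. Remainder: −3.

Q = [1, 2, 9, 9, -8]; R = [-3]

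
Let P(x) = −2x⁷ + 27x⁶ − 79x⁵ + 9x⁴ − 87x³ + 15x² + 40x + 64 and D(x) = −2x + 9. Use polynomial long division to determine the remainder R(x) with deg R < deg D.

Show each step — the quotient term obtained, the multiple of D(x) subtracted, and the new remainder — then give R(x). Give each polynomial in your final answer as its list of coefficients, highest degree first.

Step 1: lead(−2x⁷ + 27x⁶ − 79x⁵ + 9x⁴ − 87x³ + 15x² + 40x + 64) ÷ lead(D) = −2x⁷ ÷ −2x = x⁶. Subtract (x⁶)·D = −2x⁷ + 9x⁶. Remainder: 18x⁶ − 79x⁵ + 9x⁴ − 87x³ + 15x² + 40x + 64.
Step 2: lead(18x⁶ − 79x⁵ + 9x⁴ − 87x³ + 15x² + 40x + 64) ÷ lead(D) = 18x⁶ ÷ −2x = −9x⁵. Subtract (−9x⁵)·D = 18x⁶ − 81x⁵. Remainder: 2x⁵ + 9x⁴ − 87x³ + 15x² + 40x + 64.
Step 3: lead(2x⁵ + 9x⁴ − 87x³ + 15x² + 40x + 64) ÷ lead(D) = 2x⁵ ÷ −2x = −x⁴. Subtract (−x⁴)·D = 2x⁵ − 9x⁴. Remainder: 18x⁴ − 87x³ + 15x² + 40x + 64.
Step 4: lead(18x⁴ − 87x³ + 15x² + 40x + 64) ÷ lead(D) = 18x⁴ ÷ −2x = −9x³. Subtract (−9x³)·D = 18x⁴ − 81x³. Remainder: −6x³ + 15x² + 40x + 64.
Step 5: lead(−6x³ + 15x² + 40x + 64) ÷ lead(D) = −6x³ ÷ −2x = 3x². Subtract (3x²)·D = −6x³ + 27x². Remainder: −12x² + 40x + 64.
Step 6: lead(−12x² + 40x + 64) ÷ lead(D) = −12x² ÷ −2x = 6x. Subtract (6x)·D = −12x² + 54x. Remainder: −14x + 64.
Step 7: lead(−14x + 64) ÷ lead(D) = −14x ÷ −2x = 7. Subtract (7)·D = −14x + 63. Remainder: 1.

R = [1]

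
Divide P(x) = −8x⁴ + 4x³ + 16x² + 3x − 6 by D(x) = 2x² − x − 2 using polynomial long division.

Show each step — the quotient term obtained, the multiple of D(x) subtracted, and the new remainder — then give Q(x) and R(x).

Step 1: lead(−8x⁴ + 4x³ + 16x² + 3x − 6) ÷ lead(D) = −8x⁴ ÷ 2x² = −4x². Subtract (−4x²)·D = −8x⁴ + 4x³ + 8x². Remainder: 8x² + 3x − 6.
Step 2: lead(8x² + 3x − 6) ÷ lead(D) = 8x² ÷ 2x² = 4. Subtract (4)·D = 8x² − 4x − 8. Remainder: 7x + 2.

Q(x) = −4x² + 4; R(x) = 7x + 2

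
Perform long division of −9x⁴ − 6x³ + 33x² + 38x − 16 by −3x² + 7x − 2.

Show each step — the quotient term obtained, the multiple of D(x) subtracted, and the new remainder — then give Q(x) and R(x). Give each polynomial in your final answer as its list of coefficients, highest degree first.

Q = [3, 9, 8]; R = [0]

Step 1: lead(−9x⁴ − 6x³ + 33x² + 38x − 16) ÷ lead(D) = −9x⁴ ÷ −3x² = 3x². Subtract (3x²)·D = −9x⁴ + 21x³ − 6x². Remainder: −27x³ + 39x² + 38x − 16.
Step 2: lead(−27x³ + 39x² + 38x − 16) ÷ lead(D) = −27x³ ÷ −3x² = 9x. Subtract (9x)·D = −27x³ + 63x² − 18x. Remainder: −24x² + 56x − 16.
Step 3: lead(−24x² + 56x − 16) ÷ lead(D) = −24x² ÷ −3x² = 8. Subtract (8)·D = −24x² + 56x − 16. Remainder: 0.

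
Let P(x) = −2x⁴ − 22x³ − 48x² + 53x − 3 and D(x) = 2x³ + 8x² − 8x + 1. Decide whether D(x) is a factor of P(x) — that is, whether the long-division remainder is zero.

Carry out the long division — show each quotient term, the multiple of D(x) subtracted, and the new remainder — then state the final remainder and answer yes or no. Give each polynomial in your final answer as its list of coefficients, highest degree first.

R = [-2, 4], so D(x) is not a factor of P(x). no

Step 1: lead(−2x⁴ − 22x³ − 48x² + 53x − 3) ÷ lead(D) = −2x⁴ ÷ 2x³ = −x. Subtract (−x)·D = −2x⁴ − 8x³ + 8x² − x. Remainder: −14x³ − 56x² + 54x − 3.
Step 2: lead(−14x³ − 56x² + 54x − 3) ÷ lead(D) = −14x³ ÷ 2x³ = −7. Subtract (−7)·D = −14x³ − 56x² + 56x − 7. Remainder: −2x + 4.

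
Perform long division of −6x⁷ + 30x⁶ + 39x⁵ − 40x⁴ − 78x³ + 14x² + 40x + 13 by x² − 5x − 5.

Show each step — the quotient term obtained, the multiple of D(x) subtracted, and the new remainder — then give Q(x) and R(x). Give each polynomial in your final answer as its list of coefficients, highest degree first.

Step 1: lead(−6x⁷ + 30x⁶ + 39x⁵ − 40x⁴ − 78x³ + 14x² + 40x + 13) ÷ lead(D) = −6x⁷ ÷ x² = −6x⁵. Subtract (−6x⁵)·D = −6x⁷ + 30x⁶ + 30x⁵. Remainder: 9x⁵ − 40x⁴ − 78x³ + 14x² + 40x + 13.
Step 2: lead(9x⁵ − 40x⁴ − 78x³ + 14x² + 40x + 13) ÷ lead(D) = 9x⁵ ÷ x² = 9x³. Subtract (9x³)·D = 9x⁵ − 45x⁴ − 45x³. Remainder: 5x⁴ − 33x³ + 14x² + 40x + 13.
Step 3: lead(5x⁴ − 33x³ + 14x² + 40x + 13) ÷ lead(D) = 5x⁴ ÷ x² = 5x². Subtract (5x²)·D = 5x⁴ − 25x³ − 25x². Remainder: −8x³ + 39x² + 40x + 13.
Step 4: lead(−8x³ + 39x² + 40x + 13) ÷ lead(D) = −8x³ ÷ x² = −8x. Subtract (−8x)·D = −8x³ + 40x² + 40x. Remainder: −x² + 13.
Step 5: lead(−x² + 13) ÷ lead(D) = −x² ÷ x² = −1. Subtract (−1)·D = −x² + 5x + 5. Remainder: −5x + 8.

Q = [-6, 0, 9, 5, -8, -1]; R = [-5, 8]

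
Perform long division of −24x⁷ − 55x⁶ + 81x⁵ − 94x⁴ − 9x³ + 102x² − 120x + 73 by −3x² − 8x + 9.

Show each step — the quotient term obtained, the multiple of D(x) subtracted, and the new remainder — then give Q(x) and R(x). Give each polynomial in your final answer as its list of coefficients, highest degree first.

Q = [8, -3, 5, 9, -6, 9]; R = [6, -8]

Step 1: lead(−24x⁷ − 55x⁶ + 81x⁵ − 94x⁴ − 9x³ + 102x² − 120x + 73) ÷ lead(D) = −24x⁷ ÷ −3x² = 8x⁵. Subtract (8x⁵)·D = −24x⁷ − 64x⁶ + 72x⁵. Remainder: 9x⁶ + 9x⁵ − 94x⁴ − 9x³ + 102x² − 120x + 73.
Step 2: lead(9x⁶ + 9x⁵ − 94x⁴ − 9x³ + 102x² − 120x + 73) ÷ lead(D) = 9x⁶ ÷ −3x² = −3x⁴. Subtract (−3x⁴)·D = 9x⁶ + 24x⁵ − 27x⁴. Remainder: −15x⁵ − 67x⁴ − 9x³ + 102x² − 120x + 73.
Step 3: lead(−15x⁵ − 67x⁴ − 9x³ + 102x² − 120x + 73) ÷ lead(D) = −15x⁵ ÷ −3x² = 5x³. Subtract (5x³)·D = −15x⁵ − 40x⁴ + 45x³. Remainder: −27x⁴ − 54x³ + 102x² − 120x + 73.
Step 4: lead(−27x⁴ − 54x³ + 102x² − 120x + 73) ÷ lead(D) = −27x⁴ ÷ −3x² = 9x². Subtract (9x²)·D = −27x⁴ − 72x³ + 81x². Remainder: 18x³ + 21x² − 120x + 73.
Step 5: lead(18x³ + 21x² − 120x + 73) ÷ lead(D) = 18x³ ÷ −3x² = −6x. Subtract (−6x)·D = 18x³ + 48x² − 54x. Remainder: −27x² − 66x + 73.
Step 6: lead(−27x² − 66x + 73) ÷ lead(D) = −27x² ÷ −3x² = 9. Subtract (9)·D = −27x² − 72x + 81. Remainder: 6x − 8.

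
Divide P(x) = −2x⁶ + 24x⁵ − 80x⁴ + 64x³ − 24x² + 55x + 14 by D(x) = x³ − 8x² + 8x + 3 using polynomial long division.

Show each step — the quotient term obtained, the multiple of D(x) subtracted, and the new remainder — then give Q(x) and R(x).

Step 1: lead(−2x⁶ + 24x⁵ − 80x⁴ + 64x³ − 24x² + 55x + 14) ÷ lead(D) = −2x⁶ ÷ x³ = −2x³. Subtract (−2x³)·D = −2x⁶ + 16x⁵ − 16x⁴ − 6x³. Remainder: 8x⁵ − 64x⁴ + 70x³ − 24x² + 55x + 14.
Step 2: lead(8x⁵ − 64x⁴ + 70x³ − 24x² + 55x + 14) ÷ lead(D) = 8x⁵ ÷ x³ = 8x². Subtract (8x²)·D = 8x⁵ − 64x⁴ + 64x³ + 24x². Remainder: 6x³ − 48x² + 55x + 14.
Step 3: lead(6x³ − 48x² + 55x + 14) ÷ lead(D) = 6x³ ÷ x³ = 6. Subtract (6)·D = 6x³ − 48x² + 48x + 18. Remainder: 7x − 4.

Q(x) = −2x³ + 8x² + 6; R(x) = 7x − 4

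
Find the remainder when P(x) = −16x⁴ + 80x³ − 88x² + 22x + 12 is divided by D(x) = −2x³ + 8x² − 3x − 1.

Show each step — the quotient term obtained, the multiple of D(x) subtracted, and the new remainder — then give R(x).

Step 1: lead(−16x⁴ + 80x³ − 88x² + 22x + 12) ÷ lead(D) = −16x⁴ ÷ −2x³ = 8x. Subtract (8x)·D = −16x⁴ + 64x³ − 24x² − 8x. Remainder: 16x³ − 64x² + 30x + 12.
Step 2: lead(16x³ − 64x² + 30x + 12) ÷ lead(D) = 16x³ ÷ −2x³ = −8. Subtract (−8)·D = 16x³ − 64x² + 24x + 8. Remainder: 6x + 4.

R(x) = 6x + 4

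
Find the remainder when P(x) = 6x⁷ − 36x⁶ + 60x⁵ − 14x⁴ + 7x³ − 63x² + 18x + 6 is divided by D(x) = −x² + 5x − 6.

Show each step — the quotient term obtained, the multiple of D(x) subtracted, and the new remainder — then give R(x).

Step 1: lead(6x⁷ − 36x⁶ + 60x⁵ − 14x⁴ + 7x³ − 63x² + 18x + 6) ÷ lead(D) = 6x⁷ ÷ −x² = −6x⁵. Subtract (−6x⁵)·D = 6x⁷ − 30x⁶ + 36x⁵. Remainder: −6x⁶ + 24x⁵ − 14x⁴ + 7x³ − 63x² + 18x + 6.
Step 2: lead(−6x⁶ + 24x⁵ − 14x⁴ + 7x³ − 63x² + 18x + 6) ÷ lead(D) = −6x⁶ ÷ −x² = 6x⁴. Subtract (6x⁴)·D = −6x⁶ + 30x⁵ − 36x⁴. Remainder: −6x⁵ + 22x⁴ + 7x³ − 63x² + 18x + 6.
Step 3: lead(−6x⁵ + 22x⁴ + 7x³ − 63x² + 18x + 6) ÷ lead(D) = −6x⁵ ÷ −x² = 6x³. Subtract (6x³)·D = −6x⁵ + 30x⁴ − 36x³. Remainder: −8x⁴ + 43x³ − 63x² + 18x + 6.
Step 4: lead(−8x⁴ + 43x³ − 63x² + 18x + 6) ÷ lead(D) = −8x⁴ ÷ −x² = 8x². Subtract (8x²)·D = −8x⁴ + 40x³ − 48x². Remainder: 3x³ − 15x² + 18x + 6.
Step 5: lead(3x³ − 15x² + 18x + 6) ÷ lead(D) = 3x³ ÷ −x² = −3x. Subtract (−3x)·D = 3x³ − 15x² + 18x. Remainder: 6.

R(x) = 6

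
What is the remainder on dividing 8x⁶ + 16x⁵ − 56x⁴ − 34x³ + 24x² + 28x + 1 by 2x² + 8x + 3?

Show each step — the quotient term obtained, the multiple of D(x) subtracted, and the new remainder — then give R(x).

R(x) = −5x − 8

Step 1: lead(8x⁶ + 16x⁵ − 56x⁴ − 34x³ + 24x² + 28x + 1) ÷ lead(D) = 8x⁶ ÷ 2x² = 4x⁴. Subtract (4x⁴)·D = 8x⁶ + 32x⁵ + 12x⁴. Remainder: −16x⁵ − 68x⁴ − 34x³ + 24x² + 28x + 1.
Step 2: lead(−16x⁵ − 68x⁴ − 34x³ + 24x² + 28x + 1) ÷ lead(D) = −16x⁵ ÷ 2x² = −8x³. Subtract (−8x³)·D = −16x⁵ − 64x⁴ − 24x³. Remainder: −4x⁴ − 10x³ + 24x² + 28x + 1.
Step 3: lead(−4x⁴ − 10x³ + 24x² + 28x + 1) ÷ lead(D) = −4x⁴ ÷ 2x² = −2x². Subtract (−2x²)·D = −4x⁴ − 16x³ − 6x². Remainder: 6x³ + 30x² + 28x + 1.
Step 4: lead(6x³ + 30x² + 28x + 1) ÷ lead(D) = 6x³ ÷ 2x² = 3x. Subtract (3x)·D = 6x³ + 24x² + 9x. Remainder: 6x² + 19x + 1.
Step 5: lead(6x² + 19x + 1) ÷ lead(D) = 6x² ÷ 2x² = 3. Subtract (3)·D = 6x² + 24x + 9. Remainder: −5x − 8.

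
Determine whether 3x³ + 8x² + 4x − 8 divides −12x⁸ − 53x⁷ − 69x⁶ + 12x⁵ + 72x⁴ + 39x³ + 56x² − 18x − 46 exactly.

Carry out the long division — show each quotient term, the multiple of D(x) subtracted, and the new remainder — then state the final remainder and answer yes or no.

Step 1: lead(−12x⁸ − 53x⁷ − 69x⁶ + 12x⁵ + 72x⁴ + 39x³ + 56x² − 18x − 46) ÷ lead(D) = −12x⁸ ÷ 3x³ = −4x⁵. Subtract (−4x⁵)·D = −12x⁸ − 32x⁷ − 16x⁶ + 32x⁵. Remainder: −21x⁷ − 53x⁶ − 20x⁵ + 72x⁴ + 39x³ + 56x² − 18x − 46.
Step 2: lead(−21x⁷ − 53x⁶ − 20x⁵ + 72x⁴ + 39x³ + 56x² − 18x − 46) ÷ lead(D) = −21x⁷ ÷ 3x³ = −7x⁴. Subtract (−7x⁴)·D = −21x⁷ − 56x⁶ − 28x⁵ + 56x⁴. Remainder: 3x⁶ + 8x⁵ + 16x⁴ + 39x³ + 56x² − 18x − 46.
Step 3: lead(3x⁶ + 8x⁵ + 16x⁴ + 39x³ + 56x² − 18x − 46) ÷ lead(D) = 3x⁶ ÷ 3x³ = x³. Subtract (x³)·D = 3x⁶ + 8x⁵ + 4x⁴ − 8x³. Remainder: 12x⁴ + 47x³ + 56x² − 18x − 46.
Step 4: lead(12x⁴ + 47x³ + 56x² − 18x − 46) ÷ lead(D) = 12x⁴ ÷ 3x³ = 4x. Subtract (4x)·D = 12x⁴ + 32x³ + 16x² − 32x. Remainder: 15x³ + 40x² + 14x − 46.
Step 5: lead(15x³ + 40x² + 14x − 46) ÷ lead(D) = 15x³ ÷ 3x³ = 5. Subtract (5)·D = 15x³ + 40x² + 20x − 40. Remainder: −6x − 6.

R(x) = −6x − 6, so D(x) is not a factor of P(x). no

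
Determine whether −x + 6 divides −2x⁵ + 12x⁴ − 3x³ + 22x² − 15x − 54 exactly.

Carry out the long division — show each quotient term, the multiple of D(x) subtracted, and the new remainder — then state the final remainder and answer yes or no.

Step 1: lead(−2x⁵ + 12x⁴ − 3x³ + 22x² − 15x − 54) ÷ lead(D) = −2x⁵ ÷ −x = 2x⁴. Subtract (2x⁴)·D = −2x⁵ + 12x⁴. Remainder: −3x³ + 22x² − 15x − 54.
Step 2: lead(−3x³ + 22x² − 15x − 54) ÷ lead(D) = −3x³ ÷ −x = 3x². Subtract (3x²)·D = −3x³ + 18x². Remainder: 4x² − 15x − 54.
Step 3: lead(4x² − 15x − 54) ÷ lead(D) = 4x² ÷ −x = −4x. Subtract (−4x)·D = 4x² − 24x. Remainder: 9x − 54.
Step 4: lead(9x − 54) ÷ lead(D) = 9x ÷ −x = −9. Subtract (−9)·D = 9x − 54. Remainder: 0.

R(x) = 0, so D(x) is a factor of P(x). yes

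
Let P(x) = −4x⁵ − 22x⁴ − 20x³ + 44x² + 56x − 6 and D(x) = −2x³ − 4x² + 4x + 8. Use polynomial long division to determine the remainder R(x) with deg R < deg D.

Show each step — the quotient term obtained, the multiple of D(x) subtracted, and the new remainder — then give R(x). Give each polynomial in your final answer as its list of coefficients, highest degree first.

Step 1: lead(−4x⁵ − 22x⁴ − 20x³ + 44x² + 56x − 6) ÷ lead(D) = −4x⁵ ÷ −2x³ = 2x². Subtract (2x²)·D = −4x⁵ − 8x⁴ + 8x³ + 16x². Remainder: −14x⁴ − 28x³ + 28x² + 56x − 6.
Step 2: lead(−14x⁴ − 28x³ + 28x² + 56x − 6) ÷ lead(D) = −14x⁴ ÷ −2x³ = 7x. Subtract (7x)·D = −14x⁴ − 28x³ + 28x² + 56x. Remainder: −6.

R = [-6]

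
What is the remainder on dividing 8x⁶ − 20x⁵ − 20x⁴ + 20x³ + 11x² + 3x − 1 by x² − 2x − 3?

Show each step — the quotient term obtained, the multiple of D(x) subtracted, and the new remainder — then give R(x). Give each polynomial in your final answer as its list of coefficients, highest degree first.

R = [1, -4]

Step 1: lead(8x⁶ − 20x⁵ − 20x⁴ + 20x³ + 11x² + 3x − 1) ÷ lead(D) = 8x⁶ ÷ x² = 8x⁴. Subtract (8x⁴)·D = 8x⁶ − 16x⁵ − 24x⁴. Remainder: −4x⁵ + 4x⁴ + 20x³ + 11x² + 3x − 1.
Step 2: lead(−4x⁵ + 4x⁴ + 20x³ + 11x² + 3x − 1) ÷ lead(D) = −4x⁵ ÷ x² = −4x³. Subtract (−4x³)·D = −4x⁵ + 8x⁴ + 12x³. Remainder: −4x⁴ + 8x³ + 11x² + 3x − 1.
Step 3: lead(−4x⁴ + 8x³ + 11x² + 3x − 1) ÷ lead(D) = −4x⁴ ÷ x² = −4x². Subtract (−4x²)·D = −4x⁴ + 8x³ + 12x². Remainder: −x² + 3x − 1.
Step 4: lead(−x² + 3x − 1) ÷ lead(D) = −x² ÷ x² = −1. Subtract (−1)·D = −x² + 2x + 3. Remainder: x − 4.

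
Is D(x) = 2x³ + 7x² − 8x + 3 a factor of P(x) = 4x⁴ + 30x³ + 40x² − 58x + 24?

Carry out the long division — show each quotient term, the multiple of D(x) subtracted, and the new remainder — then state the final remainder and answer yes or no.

R(x) = 0, so D(x) is a factor of P(x). yes

Step 1: lead(4x⁴ + 30x³ + 40x² − 58x + 24) ÷ lead(D) = 4x⁴ ÷ 2x³ = 2x. Subtract (2x)·D = 4x⁴ + 14x³ − 16x² + 6x. Remainder: 16x³ + 56x² − 64x + 24.
Step 2: lead(16x³ + 56x² − 64x + 24) ÷ lead(D) = 16x³ ÷ 2x³ = 8. Subtract (8)·D = 16x³ + 56x² − 64x + 24. Remainder: 0.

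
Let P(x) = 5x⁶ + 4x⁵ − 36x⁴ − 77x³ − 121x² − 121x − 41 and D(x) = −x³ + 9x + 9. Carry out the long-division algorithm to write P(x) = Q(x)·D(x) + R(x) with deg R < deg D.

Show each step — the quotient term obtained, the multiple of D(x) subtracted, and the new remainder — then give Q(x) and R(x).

Q(x) = −5x³ − 4x² − 9x − 4; R(x) = −4x² − 4x − 5

Step 1: lead(5x⁶ + 4x⁵ − 36x⁴ − 77x³ − 121x² − 121x − 41) ÷ lead(D) = 5x⁶ ÷ −x³ = −5x³. Subtract (−5x³)·D = 5x⁶ − 45x⁴ − 45x³. Remainder: 4x⁵ + 9x⁴ − 32x³ − 121x² − 121x − 41.
Step 2: lead(4x⁵ + 9x⁴ − 32x³ − 121x² − 121x − 41) ÷ lead(D) = 4x⁵ ÷ −x³ = −4x². Subtract (−4x²)·D = 4x⁵ − 36x³ − 36x². Remainder: 9x⁴ + 4x³ − 85x² − 121x − 41.
Step 3: lead(9x⁴ + 4x³ − 85x² − 121x − 41) ÷ lead(D) = 9x⁴ ÷ −x³ = −9x. Subtract (−9x)·D = 9x⁴ − 81x² − 81x. Remainder: 4x³ − 4x² − 40x − 41.
Step 4: lead(4x³ − 4x² − 40x − 41) ÷ lead(D) = 4x³ ÷ −x³ = −4. Subtract (−4)·D = 4x³ − 36x − 36. Remainder: −4x² − 4x − 5.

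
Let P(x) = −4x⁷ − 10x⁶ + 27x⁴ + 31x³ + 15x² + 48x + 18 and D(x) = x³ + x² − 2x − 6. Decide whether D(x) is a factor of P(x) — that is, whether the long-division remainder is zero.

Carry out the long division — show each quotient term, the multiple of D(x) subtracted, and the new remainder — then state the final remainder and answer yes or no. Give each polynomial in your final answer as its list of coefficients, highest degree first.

Step 1: lead(−4x⁷ − 10x⁶ + 27x⁴ + 31x³ + 15x² + 48x + 18) ÷ lead(D) = −4x⁷ ÷ x³ = −4x⁴. Subtract (−4x⁴)·D = −4x⁷ − 4x⁶ + 8x⁵ + 24x⁴. Remainder: −6x⁶ − 8x⁵ + 3x⁴ + 31x³ + 15x² + 48x + 18.
Step 2: lead(−6x⁶ − 8x⁵ + 3x⁴ + 31x³ + 15x² + 48x + 18) ÷ lead(D) = −6x⁶ ÷ x³ = −6x³. Subtract (−6x³)·D = −6x⁶ − 6x⁵ + 12x⁴ + 36x³. Remainder: −2x⁵ − 9x⁴ − 5x³ + 15x² + 48x + 18.
Step 3: lead(−2x⁵ − 9x⁴ − 5x³ + 15x² + 48x + 18) ÷ lead(D) = −2x⁵ ÷ x³ = −2x². Subtract (−2x²)·D = −2x⁵ − 2x⁴ + 4x³ + 12x². Remainder: −7x⁴ − 9x³ + 3x² + 48x + 18.
Step 4: lead(−7x⁴ − 9x³ + 3x² + 48x + 18) ÷ lead(D) = −7x⁴ ÷ x³ = −7x. Subtract (−7x)·D = −7x⁴ − 7x³ + 14x² + 42x. Remainder: −2x³ − 11x² + 6x + 18.
Step 5: lead(−2x³ − 11x² + 6x + 18) ÷ lead(D) = −2x³ ÷ x³ = −2. Subtract (−2)·D = −2x³ − 2x² + 4x + 12. Remainder: −9x² + 2x + 6.

R = [-9, 2, 6], so D(x) is not a factor of P(x). no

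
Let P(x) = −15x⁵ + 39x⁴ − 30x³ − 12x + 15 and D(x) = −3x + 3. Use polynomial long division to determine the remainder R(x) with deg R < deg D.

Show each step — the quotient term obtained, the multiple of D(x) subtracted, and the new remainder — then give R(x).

Step 1: lead(−15x⁵ + 39x⁴ − 30x³ − 12x + 15) ÷ lead(D) = −15x⁵ ÷ −3x = 5x⁴. Subtract (5x⁴)·D = −15x⁵ + 15x⁴. Remainder: 24x⁴ − 30x³ − 12x + 15.
Step 2: lead(24x⁴ − 30x³ − 12x + 15) ÷ lead(D) = 24x⁴ ÷ −3x = −8x³. Subtract (−8x³)·D = 24x⁴ − 24x³. Remainder: −6x³ − 12x + 15.
Step 3: lead(−6x³ − 12x + 15) ÷ lead(D) = −6x³ ÷ −3x = 2x². Subtract (2x²)·D = −6x³ + 6x². Remainder: −6x² − 12x + 15.
Step 4: lead(−6x² − 12x + 15) ÷ lead(D) = −6x² ÷ −3x = 2x. Subtract (2x)·D = −6x² + 6x. Remainder: −18x + 15.
Step 5: lead(−18x + 15) ÷ lead(D) = −18x ÷ −3x = 6. Subtract (6)·D = −18x + 18. Remainder: −3.

R(x) = −3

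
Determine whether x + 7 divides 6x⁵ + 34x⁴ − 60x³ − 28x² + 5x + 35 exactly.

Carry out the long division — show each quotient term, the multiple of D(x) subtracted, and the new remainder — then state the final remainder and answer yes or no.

R(x) = 0, so D(x) is a factor of P(x). yes

Step 1: lead(6x⁵ + 34x⁴ − 60x³ − 28x² + 5x + 35) ÷ lead(D) = 6x⁵ ÷ x = 6x⁴. Subtract (6x⁴)·D = 6x⁵ + 42x⁴. Remainder: −8x⁴ − 60x³ − 28x² + 5x + 35.
Step 2: lead(−8x⁴ − 60x³ − 28x² + 5x + 35) ÷ lead(D) = −8x⁴ ÷ x = −8x³. Subtract (−8x³)·D = −8x⁴ − 56x³. Remainder: −4x³ − 28x² + 5x + 35.
Step 3: lead(−4x³ − 28x² + 5x + 35) ÷ lead(D) = −4x³ ÷ x = −4x². Subtract (−4x²)·D = −4x³ − 28x². Remainder: 5x + 35.
Step 4: lead(5x + 35) ÷ lead(D) = 5x ÷ x = 5. Subtract (5)·D = 5x + 35. Remainder: 0.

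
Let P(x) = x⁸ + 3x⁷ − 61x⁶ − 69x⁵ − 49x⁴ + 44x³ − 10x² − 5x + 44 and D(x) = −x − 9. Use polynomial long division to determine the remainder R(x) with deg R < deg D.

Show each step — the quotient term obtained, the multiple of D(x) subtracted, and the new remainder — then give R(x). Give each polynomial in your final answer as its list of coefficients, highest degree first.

R = [8]

Step 1: lead(x⁸ + 3x⁷ − 61x⁶ − 69x⁵ − 49x⁴ + 44x³ − 10x² − 5x + 44) ÷ lead(D) = x⁸ ÷ −x = −x⁷. Subtract (−x⁷)·D = x⁸ + 9x⁷. Remainder: −6x⁷ − 61x⁶ − 69x⁵ − 49x⁴ + 44x³ − 10x² − 5x + 44.
Step 2: lead(−6x⁷ − 61x⁶ − 69x⁵ − 49x⁴ + 44x³ − 10x² − 5x + 44) ÷ lead(D) = −6x⁷ ÷ −x = 6x⁶. Subtract (6x⁶)·D = −6x⁷ − 54x⁶. Remainder: −7x⁶ − 69x⁵ − 49x⁴ + 44x³ − 10x² − 5x + 44.
Step 3: lead(−7x⁶ − 69x⁵ − 49x⁴ + 44x³ − 10x² − 5x + 44) ÷ lead(D) = −7x⁶ ÷ −x = 7x⁵. Subtract (7x⁵)·D = −7x⁶ − 63x⁵. Remainder: −6x⁵ − 49x⁴ + 44x³ − 10x² − 5x + 44.
Step 4: lead(−6x⁵ − 49x⁴ + 44x³ − 10x² − 5x + 44) ÷ lead(D) = −6x⁵ ÷ −x = 6x⁴. Subtract (6x⁴)·D = −6x⁵ − 54x⁴. Remainder: 5x⁴ + 44x³ − 10x² − 5x + 44.
Step 5: lead(5x⁴ + 44x³ − 10x² − 5x + 44) ÷ lead(D) = 5x⁴ ÷ −x = −5x³. Subtract (−5x³)·D = 5x⁴ + 45x³. Remainder: −x³ − 10x² − 5x + 44.
Step 6: lead(−x³ − 10x² − 5x + 44) ÷ lead(D) = −x³ ÷ −x = x². Subtract (x²)·D = −x³ − 9x². Remainder: −x² − 5x + 44.
Step 7: lead(−x² − 5x + 44) ÷ lead(D) = −x² ÷ −x = x. Subtract (x)·D = −x² − 9x. Remainder: 4x + 44.
Step 8: lead(4x + 44) ÷ lead(D) = 4x ÷ −x = −4. Subtract (−4)·D = 4x + 36. Remainder: 8.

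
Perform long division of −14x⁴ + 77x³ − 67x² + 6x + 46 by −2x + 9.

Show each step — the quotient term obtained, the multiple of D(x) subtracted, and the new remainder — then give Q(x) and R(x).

Q(x) = 7x³ − 7x² + 2x + 6; R(x) = −8

Step 1: lead(−14x⁴ + 77x³ − 67x² + 6x + 46) ÷ lead(D) = −14x⁴ ÷ −2x = 7x³. Subtract (7x³)·D = −14x⁴ + 63x³. Remainder: 14x³ − 67x² + 6x + 46.
Step 2: lead(14x³ − 67x² + 6x + 46) ÷ lead(D) = 14x³ ÷ −2x = −7x². Subtract (−7x²)·D = 14x³ − 63x². Remainder: −4x² + 6x + 46.
Step 3: lead(−4x² + 6x + 46) ÷ lead(D) = −4x² ÷ −2x = 2x. Subtract (2x)·D = −4x² + 18x. Remainder: −12x + 46.
Step 4: lead(−12x + 46) ÷ lead(D) = −12x ÷ −2x = 6. Subtract (6)·D = −12x + 54. Remainder: −8.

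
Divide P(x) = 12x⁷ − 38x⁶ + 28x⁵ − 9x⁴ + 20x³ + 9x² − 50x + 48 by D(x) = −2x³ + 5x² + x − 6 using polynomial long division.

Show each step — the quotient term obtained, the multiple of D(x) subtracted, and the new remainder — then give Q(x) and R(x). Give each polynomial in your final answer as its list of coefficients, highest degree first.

Q = [-6, 4, -7, 7, -8]; R = [0]

Step 1: lead(12x⁷ − 38x⁶ + 28x⁵ − 9x⁴ + 20x³ + 9x² − 50x + 48) ÷ lead(D) = 12x⁷ ÷ −2x³ = −6x⁴. Subtract (−6x⁴)·D = 12x⁷ − 30x⁶ − 6x⁵ + 36x⁴. Remainder: −8x⁶ + 34x⁵ − 45x⁴ + 20x³ + 9x² − 50x + 48.
Step 2: lead(−8x⁶ + 34x⁵ − 45x⁴ + 20x³ + 9x² − 50x + 48) ÷ lead(D) = −8x⁶ ÷ −2x³ = 4x³. Subtract (4x³)·D = −8x⁶ + 20x⁵ + 4x⁴ − 24x³. Remainder: 14x⁵ − 49x⁴ + 44x³ + 9x² − 50x + 48.
Step 3: lead(14x⁵ − 49x⁴ + 44x³ + 9x² − 50x + 48) ÷ lead(D) = 14x⁵ ÷ −2x³ = −7x². Subtract (−7x²)·D = 14x⁵ − 35x⁴ − 7x³ + 42x². Remainder: −14x⁴ + 51x³ − 33x² − 50x + 48.
Step 4: lead(−14x⁴ + 51x³ − 33x² − 50x + 48) ÷ lead(D) = −14x⁴ ÷ −2x³ = 7x. Subtract (7x)·D = −14x⁴ + 35x³ + 7x² − 42x. Remainder: 16x³ − 40x² − 8x + 48.
Step 5: lead(16x³ − 40x² − 8x + 48) ÷ lead(D) = 16x³ ÷ −2x³ = −8. Subtract (−8)·D = 16x³ − 40x² − 8x + 48. Remainder: 0.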